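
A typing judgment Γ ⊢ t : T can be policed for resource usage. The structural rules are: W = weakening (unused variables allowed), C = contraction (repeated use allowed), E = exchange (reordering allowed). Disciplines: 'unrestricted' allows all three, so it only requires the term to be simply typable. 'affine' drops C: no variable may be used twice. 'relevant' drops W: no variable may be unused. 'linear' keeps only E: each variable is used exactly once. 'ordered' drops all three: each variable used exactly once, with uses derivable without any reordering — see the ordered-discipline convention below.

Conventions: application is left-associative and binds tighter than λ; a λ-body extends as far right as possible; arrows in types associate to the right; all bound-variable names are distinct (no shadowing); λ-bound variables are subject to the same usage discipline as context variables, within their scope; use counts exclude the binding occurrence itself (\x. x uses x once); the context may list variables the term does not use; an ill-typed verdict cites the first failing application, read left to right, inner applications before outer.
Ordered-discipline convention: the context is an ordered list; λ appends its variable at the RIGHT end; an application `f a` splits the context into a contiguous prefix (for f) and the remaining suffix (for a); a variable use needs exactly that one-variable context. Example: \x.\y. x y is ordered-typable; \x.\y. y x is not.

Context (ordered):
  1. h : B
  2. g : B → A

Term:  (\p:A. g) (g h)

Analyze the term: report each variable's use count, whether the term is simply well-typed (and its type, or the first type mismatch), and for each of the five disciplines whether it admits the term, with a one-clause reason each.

counts: h=1; g=2; p (bound)=0
uses in reading order: g, g, h
typing: well-typed at B → A
ordered: ✗ — needs contraction — g ×2; p left unused
linear: ✗ — needs contraction — g ×2; p left unused
affine: ✗ — needs contraction — g ×2
relevant: ✗ — p left unused
unrestricted: ✓ — well-typed at B → A; no restrictions here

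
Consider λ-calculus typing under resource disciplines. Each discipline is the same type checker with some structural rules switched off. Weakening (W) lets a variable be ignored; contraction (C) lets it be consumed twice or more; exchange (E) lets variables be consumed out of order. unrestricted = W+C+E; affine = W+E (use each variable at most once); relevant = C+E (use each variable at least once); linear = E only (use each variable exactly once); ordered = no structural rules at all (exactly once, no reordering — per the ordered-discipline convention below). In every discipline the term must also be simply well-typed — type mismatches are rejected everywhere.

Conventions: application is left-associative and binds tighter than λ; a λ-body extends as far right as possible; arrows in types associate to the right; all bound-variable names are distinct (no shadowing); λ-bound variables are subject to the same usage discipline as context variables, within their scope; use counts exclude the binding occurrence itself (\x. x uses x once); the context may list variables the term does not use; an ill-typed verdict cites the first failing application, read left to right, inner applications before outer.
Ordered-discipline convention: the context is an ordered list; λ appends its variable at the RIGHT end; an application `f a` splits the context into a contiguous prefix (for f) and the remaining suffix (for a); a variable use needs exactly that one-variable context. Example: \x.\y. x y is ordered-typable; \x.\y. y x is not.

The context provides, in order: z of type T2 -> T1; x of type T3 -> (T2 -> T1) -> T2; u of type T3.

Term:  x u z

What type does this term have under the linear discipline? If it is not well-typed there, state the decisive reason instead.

term : T2
usage: z=1, x=1, u=1
order of uses: x, u, z
typing: well-typed — term : T2
per-discipline verdicts: ordered ✗, linear ✓, affine ✓, relevant ✓, unrestricted ✓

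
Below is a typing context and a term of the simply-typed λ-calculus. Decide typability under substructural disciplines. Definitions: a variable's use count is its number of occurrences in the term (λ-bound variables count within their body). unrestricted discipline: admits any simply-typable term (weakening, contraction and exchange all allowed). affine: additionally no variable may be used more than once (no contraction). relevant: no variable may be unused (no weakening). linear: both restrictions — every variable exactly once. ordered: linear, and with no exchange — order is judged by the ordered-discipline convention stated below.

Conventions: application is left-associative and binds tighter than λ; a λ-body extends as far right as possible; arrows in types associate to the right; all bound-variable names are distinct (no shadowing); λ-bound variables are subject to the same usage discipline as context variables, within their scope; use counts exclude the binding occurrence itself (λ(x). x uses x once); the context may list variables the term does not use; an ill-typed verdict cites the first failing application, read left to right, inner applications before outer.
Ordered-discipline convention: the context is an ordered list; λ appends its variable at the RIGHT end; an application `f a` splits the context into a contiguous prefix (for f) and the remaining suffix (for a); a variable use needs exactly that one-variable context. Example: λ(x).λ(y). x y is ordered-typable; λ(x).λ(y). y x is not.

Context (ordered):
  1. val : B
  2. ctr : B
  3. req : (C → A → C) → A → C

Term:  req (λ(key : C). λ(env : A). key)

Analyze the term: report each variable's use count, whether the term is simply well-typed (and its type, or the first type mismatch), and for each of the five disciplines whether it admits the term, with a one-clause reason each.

usage: val=0; ctr=0; req=1; key (λ-bound)=1; env (λ-bound)=0
order of uses: req, key
typing: well-typed at A → C
ordered: ✗, val, ctr, env left unused
linear: ✗, val, ctr, env left unused
affine: ✓, at most one use each (val, ctr, req, key, env)
relevant: ✗, val, ctr, env left unused
unrestricted: ✓, type-checks (A → C) and nothing is barred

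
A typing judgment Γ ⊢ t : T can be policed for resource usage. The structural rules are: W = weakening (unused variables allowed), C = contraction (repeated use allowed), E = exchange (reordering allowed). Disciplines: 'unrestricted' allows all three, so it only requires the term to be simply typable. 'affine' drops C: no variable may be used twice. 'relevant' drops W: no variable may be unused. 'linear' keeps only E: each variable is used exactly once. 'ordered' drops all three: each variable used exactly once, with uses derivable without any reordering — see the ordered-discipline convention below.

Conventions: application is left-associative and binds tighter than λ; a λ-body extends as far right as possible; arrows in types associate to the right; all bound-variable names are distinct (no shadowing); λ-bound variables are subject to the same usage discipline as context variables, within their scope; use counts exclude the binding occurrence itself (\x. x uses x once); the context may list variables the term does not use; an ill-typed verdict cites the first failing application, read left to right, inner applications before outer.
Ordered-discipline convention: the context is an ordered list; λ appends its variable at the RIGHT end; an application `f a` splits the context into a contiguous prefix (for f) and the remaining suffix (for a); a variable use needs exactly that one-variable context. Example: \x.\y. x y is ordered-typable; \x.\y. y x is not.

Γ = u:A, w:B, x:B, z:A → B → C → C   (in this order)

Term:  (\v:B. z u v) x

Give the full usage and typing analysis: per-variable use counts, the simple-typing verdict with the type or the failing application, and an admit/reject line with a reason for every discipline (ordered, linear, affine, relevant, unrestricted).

usage: u=1, w=0, x=1, z=1, v (bound)=1
use order (left to right): z, u, v, x
typing: well-typed — term : C → C
ordered ✗ (w left unused)
linear ✗ (w left unused)
affine ✓ (u, w, x, z, v: no repeats, contraction unneeded)
relevant ✗ (w left unused)
unrestricted ✓ (type-checks (C → C) and nothing is barred)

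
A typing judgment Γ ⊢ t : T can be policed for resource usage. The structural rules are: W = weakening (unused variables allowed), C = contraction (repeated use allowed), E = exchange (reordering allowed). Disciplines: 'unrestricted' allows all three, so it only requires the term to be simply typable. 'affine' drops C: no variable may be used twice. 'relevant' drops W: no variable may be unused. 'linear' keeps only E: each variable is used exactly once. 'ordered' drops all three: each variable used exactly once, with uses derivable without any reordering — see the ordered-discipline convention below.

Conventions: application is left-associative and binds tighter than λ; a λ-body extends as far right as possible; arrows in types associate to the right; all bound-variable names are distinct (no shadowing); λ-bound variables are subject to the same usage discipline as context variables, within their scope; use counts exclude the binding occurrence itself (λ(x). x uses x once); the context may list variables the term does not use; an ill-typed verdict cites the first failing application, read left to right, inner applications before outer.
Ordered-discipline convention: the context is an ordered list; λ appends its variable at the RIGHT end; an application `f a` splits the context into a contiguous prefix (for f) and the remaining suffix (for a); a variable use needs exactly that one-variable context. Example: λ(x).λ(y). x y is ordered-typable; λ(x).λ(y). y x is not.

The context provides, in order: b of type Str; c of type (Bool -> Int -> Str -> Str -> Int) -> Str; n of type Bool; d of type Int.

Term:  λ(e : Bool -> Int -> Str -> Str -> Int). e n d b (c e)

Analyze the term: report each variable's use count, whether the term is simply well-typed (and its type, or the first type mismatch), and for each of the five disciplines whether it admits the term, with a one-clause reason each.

variable uses: b ×1; c ×1; n ×1; d ×1; e (λ-bound) ×2
uses in reading order: e, n, d, b, c, e
typing: ✓ — (Bool -> Int -> Str -> Str -> Int) -> Int
ordered: ✗, e ×2 used more than once (contraction)
linear: ✗, e ×2 used more than once (contraction)
affine: ✗, e ×2 used more than once (contraction)
relevant: ✓, every one of b, c, n, d, e appears
unrestricted: ✓, well-typed at (Bool -> Int -> Str -> Str -> Int) -> Int; no restrictions here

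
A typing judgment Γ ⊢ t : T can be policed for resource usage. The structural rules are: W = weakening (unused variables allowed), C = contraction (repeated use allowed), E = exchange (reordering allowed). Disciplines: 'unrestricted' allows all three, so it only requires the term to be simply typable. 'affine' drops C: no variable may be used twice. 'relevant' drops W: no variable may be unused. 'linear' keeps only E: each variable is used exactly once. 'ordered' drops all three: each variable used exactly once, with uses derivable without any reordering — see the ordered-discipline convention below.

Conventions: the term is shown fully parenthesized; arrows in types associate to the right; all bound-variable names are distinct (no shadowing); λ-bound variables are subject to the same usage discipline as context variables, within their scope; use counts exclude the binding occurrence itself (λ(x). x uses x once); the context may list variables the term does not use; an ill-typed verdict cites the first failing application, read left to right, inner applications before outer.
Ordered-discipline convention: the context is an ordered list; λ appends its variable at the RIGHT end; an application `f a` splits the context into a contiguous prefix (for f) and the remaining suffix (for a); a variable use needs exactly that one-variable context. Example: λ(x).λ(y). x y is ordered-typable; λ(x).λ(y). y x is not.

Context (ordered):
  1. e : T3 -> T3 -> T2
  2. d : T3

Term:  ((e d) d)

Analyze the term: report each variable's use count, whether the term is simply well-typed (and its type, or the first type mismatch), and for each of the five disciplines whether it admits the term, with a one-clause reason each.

use counts: e: 1, d: 2
left-to-right use order: e, d, d
typing: well-typed at T2
ordered: ✗ — repeated use of d ×2
linear: ✗ — repeated use of d ×2
affine: ✗ — repeated use of d ×2
relevant: ✓ — none of e, d goes unused
unrestricted: ✓ — simply typable at T2; W, C, E all held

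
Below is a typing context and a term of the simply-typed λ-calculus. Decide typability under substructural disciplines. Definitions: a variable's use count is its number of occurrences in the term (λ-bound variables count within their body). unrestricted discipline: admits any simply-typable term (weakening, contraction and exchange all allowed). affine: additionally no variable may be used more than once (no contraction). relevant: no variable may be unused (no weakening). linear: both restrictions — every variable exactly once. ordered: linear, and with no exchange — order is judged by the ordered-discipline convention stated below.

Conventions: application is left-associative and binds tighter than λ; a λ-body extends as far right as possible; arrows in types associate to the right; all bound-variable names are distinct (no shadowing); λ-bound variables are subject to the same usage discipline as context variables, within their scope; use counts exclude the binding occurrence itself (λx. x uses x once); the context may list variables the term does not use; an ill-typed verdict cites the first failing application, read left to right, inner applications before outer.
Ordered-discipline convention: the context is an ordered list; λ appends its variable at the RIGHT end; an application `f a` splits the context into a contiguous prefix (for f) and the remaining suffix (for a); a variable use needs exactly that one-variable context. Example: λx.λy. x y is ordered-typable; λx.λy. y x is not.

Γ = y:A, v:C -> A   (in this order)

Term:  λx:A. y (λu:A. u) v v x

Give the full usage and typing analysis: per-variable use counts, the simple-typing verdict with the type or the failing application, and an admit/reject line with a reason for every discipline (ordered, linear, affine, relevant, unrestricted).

counts: y=1; v=2; x (bound)=1; u (bound)=1
use order (left to right): y, u, v, v, x
typing: ill-typed: non-arrow in function slot: A
ordered: ✗ — fails simple typing
linear: ✗ — a type mismatch blocks all five
affine: ✗ — the type mismatch rejects it
relevant: ✗ — not simply typable
unrestricted: ✗ — fails simple typing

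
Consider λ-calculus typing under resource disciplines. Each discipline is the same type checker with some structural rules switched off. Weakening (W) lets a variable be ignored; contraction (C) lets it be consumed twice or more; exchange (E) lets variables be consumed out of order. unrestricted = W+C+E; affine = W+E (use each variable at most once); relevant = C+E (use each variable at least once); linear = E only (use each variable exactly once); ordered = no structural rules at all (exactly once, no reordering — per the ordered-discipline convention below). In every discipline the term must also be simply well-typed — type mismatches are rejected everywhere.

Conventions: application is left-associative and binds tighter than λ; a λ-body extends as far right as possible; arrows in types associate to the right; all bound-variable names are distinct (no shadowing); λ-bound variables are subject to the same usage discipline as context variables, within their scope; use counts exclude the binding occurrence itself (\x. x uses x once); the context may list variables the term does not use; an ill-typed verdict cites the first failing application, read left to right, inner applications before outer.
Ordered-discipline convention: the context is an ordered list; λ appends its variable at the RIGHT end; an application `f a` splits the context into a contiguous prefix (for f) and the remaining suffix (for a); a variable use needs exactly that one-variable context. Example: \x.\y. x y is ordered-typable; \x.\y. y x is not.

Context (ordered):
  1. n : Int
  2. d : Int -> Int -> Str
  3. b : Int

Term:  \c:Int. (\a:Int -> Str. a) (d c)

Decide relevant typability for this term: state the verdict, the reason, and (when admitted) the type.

no — n, b left unused
usage: n: 0; d: 1; b: 0; c (λ-bound): 1; a (λ-bound): 1
uses in reading order: a, d, c
typing: well-typed at Int -> Int -> Str
per-discipline verdicts: ordered ✗, linear ✗, affine ✓, relevant ✗, unrestricted ✓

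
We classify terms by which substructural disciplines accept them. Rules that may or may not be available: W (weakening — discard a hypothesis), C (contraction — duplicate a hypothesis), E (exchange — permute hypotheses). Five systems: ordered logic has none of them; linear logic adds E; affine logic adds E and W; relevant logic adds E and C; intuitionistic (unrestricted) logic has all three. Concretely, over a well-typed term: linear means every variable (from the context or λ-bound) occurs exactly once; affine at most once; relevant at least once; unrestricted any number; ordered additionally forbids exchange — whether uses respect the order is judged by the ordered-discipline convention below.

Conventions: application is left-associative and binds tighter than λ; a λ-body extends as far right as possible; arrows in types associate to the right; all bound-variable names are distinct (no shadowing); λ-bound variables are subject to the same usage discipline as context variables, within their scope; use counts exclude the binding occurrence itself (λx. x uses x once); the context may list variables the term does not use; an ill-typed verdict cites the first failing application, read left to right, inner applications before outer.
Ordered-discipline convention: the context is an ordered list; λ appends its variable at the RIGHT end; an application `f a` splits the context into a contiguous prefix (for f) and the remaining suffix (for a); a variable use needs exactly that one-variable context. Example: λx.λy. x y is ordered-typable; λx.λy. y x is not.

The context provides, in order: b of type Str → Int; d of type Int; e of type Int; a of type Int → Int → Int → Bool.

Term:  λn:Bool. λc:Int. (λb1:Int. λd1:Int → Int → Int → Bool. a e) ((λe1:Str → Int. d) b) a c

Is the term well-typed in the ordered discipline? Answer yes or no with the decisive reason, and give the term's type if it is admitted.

no — repeated use of a ×2; unused: n, b1, d1, e1 — weakening required
variable uses: b: 1×, d: 1×, e: 1×, a: 2×, n (λ-bound): 0×, c (λ-bound): 1×, b1 (λ-bound): 0×, d1 (λ-bound): 0×, e1 (λ-bound): 0×
uses in reading order: a, e, d, b, a, c
typing: well-typed at Bool → Int → Int → Bool
across the five disciplines: ordered ✗ · linear ✗ · affine ✗ · relevant ✗ · unrestricted ✓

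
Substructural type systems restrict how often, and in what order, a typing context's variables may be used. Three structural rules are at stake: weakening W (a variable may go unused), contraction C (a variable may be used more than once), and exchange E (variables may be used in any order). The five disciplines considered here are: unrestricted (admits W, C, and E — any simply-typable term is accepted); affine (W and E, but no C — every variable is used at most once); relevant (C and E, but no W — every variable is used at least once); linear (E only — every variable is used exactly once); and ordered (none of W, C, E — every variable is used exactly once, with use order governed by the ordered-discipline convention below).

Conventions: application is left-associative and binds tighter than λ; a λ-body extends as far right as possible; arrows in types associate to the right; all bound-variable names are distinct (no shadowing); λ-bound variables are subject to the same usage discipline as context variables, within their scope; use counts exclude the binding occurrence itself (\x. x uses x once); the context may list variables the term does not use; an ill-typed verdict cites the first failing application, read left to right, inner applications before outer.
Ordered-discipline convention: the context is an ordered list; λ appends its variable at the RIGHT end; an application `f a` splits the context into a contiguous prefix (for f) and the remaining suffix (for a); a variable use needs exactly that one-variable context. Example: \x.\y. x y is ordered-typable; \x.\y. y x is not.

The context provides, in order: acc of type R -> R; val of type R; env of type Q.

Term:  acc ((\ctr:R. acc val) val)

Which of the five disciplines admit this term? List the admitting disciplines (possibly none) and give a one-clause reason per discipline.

accepted by: unrestricted
counts: acc ×2; val ×2; env ×0; ctr [bound] ×0
left-to-right use order: acc, acc, val, val
typing: well-typed at R
ordered: ✗ — uses contraction: acc ×2, val ×2; unused: env, ctr — weakening required
linear: ✗ — uses contraction: acc ×2, val ×2; unused: env, ctr — weakening required
affine: ✗ — uses contraction: acc ×2, val ×2
relevant: ✗ — unused: env, ctr — weakening required
unrestricted: ✓ — well-typed at R; no restrictions here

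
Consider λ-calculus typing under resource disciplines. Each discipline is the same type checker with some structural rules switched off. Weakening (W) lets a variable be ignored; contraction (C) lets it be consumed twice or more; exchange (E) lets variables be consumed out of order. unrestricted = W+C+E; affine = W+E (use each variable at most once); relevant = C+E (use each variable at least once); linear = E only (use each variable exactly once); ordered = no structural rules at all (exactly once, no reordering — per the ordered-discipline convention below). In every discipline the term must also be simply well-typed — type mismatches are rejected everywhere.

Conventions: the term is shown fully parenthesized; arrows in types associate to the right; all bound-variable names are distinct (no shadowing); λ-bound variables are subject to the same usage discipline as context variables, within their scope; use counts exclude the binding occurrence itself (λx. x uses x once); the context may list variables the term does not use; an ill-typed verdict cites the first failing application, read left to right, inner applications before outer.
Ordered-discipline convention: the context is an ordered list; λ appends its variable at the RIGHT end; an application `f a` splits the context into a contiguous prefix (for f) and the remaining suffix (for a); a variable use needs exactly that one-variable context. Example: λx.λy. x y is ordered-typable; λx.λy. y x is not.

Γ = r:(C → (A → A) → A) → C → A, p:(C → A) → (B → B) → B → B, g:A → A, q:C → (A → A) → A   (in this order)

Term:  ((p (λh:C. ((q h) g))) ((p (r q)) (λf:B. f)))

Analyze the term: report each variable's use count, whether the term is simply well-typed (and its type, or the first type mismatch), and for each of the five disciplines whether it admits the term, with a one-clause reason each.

variable uses: r ×1; p ×2; g ×1; q ×2; h (bound) ×1; f (bound) ×1
uses in reading order: p, q, h, g, p, r, q, f
typing: the term checks, with type B → B
ordered: ✗, p ×2, q ×2 used more than once (contraction)
linear: ✗, p ×2, q ×2 used more than once (contraction)
affine: ✗, p ×2, q ×2 used more than once (contraction)
relevant: ✓, r, p, g, q, h, f: all used, weakening unneeded
unrestricted: ✓, well-typed at B → B; no restrictions here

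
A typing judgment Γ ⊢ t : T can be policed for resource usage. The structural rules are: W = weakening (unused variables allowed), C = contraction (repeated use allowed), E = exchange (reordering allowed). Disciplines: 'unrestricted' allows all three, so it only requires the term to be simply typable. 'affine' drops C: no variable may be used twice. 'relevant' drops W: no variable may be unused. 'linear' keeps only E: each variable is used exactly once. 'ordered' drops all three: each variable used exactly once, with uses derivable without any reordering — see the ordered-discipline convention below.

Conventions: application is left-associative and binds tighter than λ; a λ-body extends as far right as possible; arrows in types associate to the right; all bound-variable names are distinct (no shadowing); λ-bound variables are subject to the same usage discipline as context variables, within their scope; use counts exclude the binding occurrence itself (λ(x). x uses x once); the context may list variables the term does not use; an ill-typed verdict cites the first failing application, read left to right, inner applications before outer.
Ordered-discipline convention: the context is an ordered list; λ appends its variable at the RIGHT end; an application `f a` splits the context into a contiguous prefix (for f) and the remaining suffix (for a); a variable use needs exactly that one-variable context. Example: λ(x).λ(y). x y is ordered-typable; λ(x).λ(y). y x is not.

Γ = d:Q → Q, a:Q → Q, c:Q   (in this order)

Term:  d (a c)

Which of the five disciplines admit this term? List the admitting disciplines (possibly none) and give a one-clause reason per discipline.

admitted by: ordered, linear, affine, relevant, unrestricted
usage: d=1; a=1; c=1
use order (left to right): d, a, c
typing: well-typed at Q
ordered ✓ (d, a, c: once each, no exchange needed)
linear ✓ (each of d, a, c used exactly once)
affine ✓ (d, a, c: no repeats, contraction unneeded)
relevant ✓ (d, a, c: all used, weakening unneeded)
unrestricted ✓ (typability at Q is all that's needed)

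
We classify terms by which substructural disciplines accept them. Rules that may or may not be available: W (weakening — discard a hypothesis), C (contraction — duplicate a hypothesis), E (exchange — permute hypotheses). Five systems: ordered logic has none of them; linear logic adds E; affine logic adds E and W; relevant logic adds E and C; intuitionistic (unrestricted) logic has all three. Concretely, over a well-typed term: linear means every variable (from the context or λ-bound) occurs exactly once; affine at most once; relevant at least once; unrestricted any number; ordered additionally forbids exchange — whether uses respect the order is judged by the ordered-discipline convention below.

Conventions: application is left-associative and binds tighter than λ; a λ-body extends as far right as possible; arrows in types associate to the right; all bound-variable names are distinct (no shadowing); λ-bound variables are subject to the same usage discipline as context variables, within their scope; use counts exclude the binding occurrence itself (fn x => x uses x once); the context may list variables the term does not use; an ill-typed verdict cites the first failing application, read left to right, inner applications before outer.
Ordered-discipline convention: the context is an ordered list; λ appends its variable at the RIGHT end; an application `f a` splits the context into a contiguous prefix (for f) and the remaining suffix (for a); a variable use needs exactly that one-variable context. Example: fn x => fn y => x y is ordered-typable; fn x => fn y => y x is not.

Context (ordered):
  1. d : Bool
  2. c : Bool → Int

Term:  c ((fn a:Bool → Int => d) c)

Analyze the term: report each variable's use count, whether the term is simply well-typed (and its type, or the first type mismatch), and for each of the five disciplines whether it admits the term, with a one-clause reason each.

use counts: d: 1×, c: 2×, a [bound]: 0×
use order (left to right): c, d, c
typing: ✓ — Int
ordered ✗ (repeated use of c ×2; unused: a — weakening required)
linear ✗ (repeated use of c ×2; unused: a — weakening required)
affine ✗ (repeated use of c ×2)
relevant ✗ (unused: a — weakening required)
unrestricted ✓ (typability at Int is all that's needed)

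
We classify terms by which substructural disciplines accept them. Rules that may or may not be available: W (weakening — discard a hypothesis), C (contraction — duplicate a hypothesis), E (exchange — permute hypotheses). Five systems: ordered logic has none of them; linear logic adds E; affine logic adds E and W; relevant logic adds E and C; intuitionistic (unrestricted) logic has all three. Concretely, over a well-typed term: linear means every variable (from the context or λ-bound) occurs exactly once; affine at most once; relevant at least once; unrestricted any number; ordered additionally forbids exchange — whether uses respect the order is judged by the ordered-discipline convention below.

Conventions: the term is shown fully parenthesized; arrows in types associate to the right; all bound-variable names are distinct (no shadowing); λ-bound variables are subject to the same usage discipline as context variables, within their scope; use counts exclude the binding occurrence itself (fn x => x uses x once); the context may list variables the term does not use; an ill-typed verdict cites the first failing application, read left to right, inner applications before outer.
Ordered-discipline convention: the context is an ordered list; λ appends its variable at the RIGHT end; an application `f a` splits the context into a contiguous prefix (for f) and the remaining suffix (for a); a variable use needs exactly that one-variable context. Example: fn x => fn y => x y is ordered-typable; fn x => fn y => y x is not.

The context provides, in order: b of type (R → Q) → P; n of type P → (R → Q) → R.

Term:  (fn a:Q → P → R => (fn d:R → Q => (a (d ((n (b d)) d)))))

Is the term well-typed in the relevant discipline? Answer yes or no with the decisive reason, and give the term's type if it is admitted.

yes — every one of b, n, a, d appears; term : (Q → P → R) → (R → Q) → P → R
use counts: b=1; n=1; a (λ-bound)=1; d (λ-bound)=3
uses in reading order: a, d, n, b, d, d
typing: the term checks, with type (Q → P → R) → (R → Q) → P → R
summary: ordered ✗ · linear ✗ · affine ✗ · relevant ✓ · unrestricted ✓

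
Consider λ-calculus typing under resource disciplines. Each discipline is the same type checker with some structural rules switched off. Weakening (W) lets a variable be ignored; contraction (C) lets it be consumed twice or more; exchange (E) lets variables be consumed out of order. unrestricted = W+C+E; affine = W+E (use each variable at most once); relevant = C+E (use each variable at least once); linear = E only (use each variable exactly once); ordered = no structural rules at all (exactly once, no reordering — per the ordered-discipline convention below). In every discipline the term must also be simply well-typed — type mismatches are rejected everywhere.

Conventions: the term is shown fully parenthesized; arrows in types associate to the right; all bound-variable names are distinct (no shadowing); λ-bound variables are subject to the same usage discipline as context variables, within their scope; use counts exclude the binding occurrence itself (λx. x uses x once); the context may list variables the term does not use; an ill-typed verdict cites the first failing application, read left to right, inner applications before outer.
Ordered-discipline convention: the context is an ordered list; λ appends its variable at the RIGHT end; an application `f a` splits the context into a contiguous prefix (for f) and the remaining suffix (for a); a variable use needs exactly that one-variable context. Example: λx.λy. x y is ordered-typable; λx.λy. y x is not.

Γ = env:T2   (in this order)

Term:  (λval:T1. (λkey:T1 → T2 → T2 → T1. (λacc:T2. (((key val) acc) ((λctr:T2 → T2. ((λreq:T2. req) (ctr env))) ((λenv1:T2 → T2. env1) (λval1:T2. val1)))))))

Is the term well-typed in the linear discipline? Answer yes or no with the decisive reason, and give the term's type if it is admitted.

yes — single use per variable (env, val, key, acc, ctr, req, env1, val1); term : T1 → (T1 → T2 → T2 → T1) → T2 → T1
variable uses: env: 1, val (λ-bound): 1, key (λ-bound): 1, acc (λ-bound): 1, ctr (λ-bound): 1, req (λ-bound): 1, env1 (λ-bound): 1, val1 (λ-bound): 1
uses in reading order: key, val, acc, req, ctr, env, env1, val1
typing: ✓ — T1 → (T1 → T2 → T2 → T1) → T2 → T1
per-discipline verdicts: ordered ✗ | linear ✓ | affine ✓ | relevant ✓ | unrestricted ✓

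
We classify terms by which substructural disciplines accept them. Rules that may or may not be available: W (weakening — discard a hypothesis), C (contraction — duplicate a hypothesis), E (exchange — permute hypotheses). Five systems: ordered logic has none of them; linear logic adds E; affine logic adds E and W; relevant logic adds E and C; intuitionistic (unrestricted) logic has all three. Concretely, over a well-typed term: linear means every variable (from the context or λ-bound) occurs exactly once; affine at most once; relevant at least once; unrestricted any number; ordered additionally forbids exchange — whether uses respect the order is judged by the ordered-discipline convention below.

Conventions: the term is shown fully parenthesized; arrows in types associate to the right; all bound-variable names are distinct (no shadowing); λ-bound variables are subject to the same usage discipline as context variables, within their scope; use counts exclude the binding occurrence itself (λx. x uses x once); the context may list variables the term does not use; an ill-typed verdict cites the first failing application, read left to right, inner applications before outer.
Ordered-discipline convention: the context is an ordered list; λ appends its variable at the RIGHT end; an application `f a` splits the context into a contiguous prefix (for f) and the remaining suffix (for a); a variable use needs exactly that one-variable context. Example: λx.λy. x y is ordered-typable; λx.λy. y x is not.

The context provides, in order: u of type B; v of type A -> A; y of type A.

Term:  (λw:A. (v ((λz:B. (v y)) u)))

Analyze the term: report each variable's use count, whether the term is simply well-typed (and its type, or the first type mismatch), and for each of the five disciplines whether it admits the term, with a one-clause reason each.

usage: u: 1×, v: 2×, y: 1×, w (λ-bound): 0×, z (λ-bound): 0×
order of uses: v, v, y, u
typing: well-typed — term : A -> A
ordered: ✗ — repeated use of v ×2; unused: w, z — weakening required
linear: ✗ — repeated use of v ×2; unused: w, z — weakening required
affine: ✗ — repeated use of v ×2
relevant: ✗ — unused: w, z — weakening required
unrestricted: ✓ — typability at A -> A is all that's needed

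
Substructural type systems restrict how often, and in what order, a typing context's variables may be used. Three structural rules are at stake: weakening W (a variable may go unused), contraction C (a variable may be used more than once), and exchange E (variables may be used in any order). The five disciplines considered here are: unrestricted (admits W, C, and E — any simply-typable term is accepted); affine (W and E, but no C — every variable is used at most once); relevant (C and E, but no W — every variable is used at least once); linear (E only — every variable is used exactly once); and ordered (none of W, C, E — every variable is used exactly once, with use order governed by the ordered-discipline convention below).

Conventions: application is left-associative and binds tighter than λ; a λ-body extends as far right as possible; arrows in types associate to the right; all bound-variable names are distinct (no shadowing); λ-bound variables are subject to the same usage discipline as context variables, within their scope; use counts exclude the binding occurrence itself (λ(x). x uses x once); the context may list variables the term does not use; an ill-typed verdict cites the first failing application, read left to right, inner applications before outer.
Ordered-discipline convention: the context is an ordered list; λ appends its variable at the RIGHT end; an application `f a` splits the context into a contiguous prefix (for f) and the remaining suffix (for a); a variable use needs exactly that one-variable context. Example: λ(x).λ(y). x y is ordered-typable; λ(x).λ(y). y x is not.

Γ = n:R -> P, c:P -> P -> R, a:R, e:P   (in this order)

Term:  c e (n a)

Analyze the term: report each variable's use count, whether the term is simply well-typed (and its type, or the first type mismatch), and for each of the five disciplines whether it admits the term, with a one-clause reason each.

use counts: n: 1, c: 1, a: 1, e: 1
left-to-right use order: c, e, n, a
typing: well-typed — term : R
ordered ✗ (needs exchange: uses follow c, e, n, a)
linear ✓ (n, c, a, e: one use apiece)
affine ✓ (no duplicate uses among n, c, a, e)
relevant ✓ (none of n, c, a, e goes unused)
unrestricted ✓ (simply typable at R; W, C, E all held)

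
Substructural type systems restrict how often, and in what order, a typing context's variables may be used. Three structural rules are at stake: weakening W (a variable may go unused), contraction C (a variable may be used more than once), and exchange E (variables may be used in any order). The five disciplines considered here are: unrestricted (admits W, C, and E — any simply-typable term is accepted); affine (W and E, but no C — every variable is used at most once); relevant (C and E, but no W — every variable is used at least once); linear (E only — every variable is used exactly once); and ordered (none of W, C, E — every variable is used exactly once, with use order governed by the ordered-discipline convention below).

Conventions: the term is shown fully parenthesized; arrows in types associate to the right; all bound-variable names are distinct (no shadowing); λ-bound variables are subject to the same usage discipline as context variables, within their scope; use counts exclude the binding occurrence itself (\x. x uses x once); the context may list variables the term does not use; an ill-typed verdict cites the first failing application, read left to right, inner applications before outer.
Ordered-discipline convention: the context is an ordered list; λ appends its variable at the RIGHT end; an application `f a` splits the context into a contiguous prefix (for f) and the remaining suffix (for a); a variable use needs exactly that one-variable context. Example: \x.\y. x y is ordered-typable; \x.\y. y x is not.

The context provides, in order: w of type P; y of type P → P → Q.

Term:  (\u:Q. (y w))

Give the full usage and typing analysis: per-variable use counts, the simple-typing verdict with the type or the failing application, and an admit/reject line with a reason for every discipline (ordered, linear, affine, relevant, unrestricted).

counts: w: 1, y: 1, u (bound): 0
left-to-right use order: y, w
typing: well-typed — term : Q → P → Q
ordered: ✗ — u never used (weakening)
linear: ✗ — u never used (weakening)
affine: ✓ — w, y, u: no repeats, contraction unneeded
relevant: ✗ — u never used (weakening)
unrestricted: ✓ — typability at Q → P → Q is all that's needed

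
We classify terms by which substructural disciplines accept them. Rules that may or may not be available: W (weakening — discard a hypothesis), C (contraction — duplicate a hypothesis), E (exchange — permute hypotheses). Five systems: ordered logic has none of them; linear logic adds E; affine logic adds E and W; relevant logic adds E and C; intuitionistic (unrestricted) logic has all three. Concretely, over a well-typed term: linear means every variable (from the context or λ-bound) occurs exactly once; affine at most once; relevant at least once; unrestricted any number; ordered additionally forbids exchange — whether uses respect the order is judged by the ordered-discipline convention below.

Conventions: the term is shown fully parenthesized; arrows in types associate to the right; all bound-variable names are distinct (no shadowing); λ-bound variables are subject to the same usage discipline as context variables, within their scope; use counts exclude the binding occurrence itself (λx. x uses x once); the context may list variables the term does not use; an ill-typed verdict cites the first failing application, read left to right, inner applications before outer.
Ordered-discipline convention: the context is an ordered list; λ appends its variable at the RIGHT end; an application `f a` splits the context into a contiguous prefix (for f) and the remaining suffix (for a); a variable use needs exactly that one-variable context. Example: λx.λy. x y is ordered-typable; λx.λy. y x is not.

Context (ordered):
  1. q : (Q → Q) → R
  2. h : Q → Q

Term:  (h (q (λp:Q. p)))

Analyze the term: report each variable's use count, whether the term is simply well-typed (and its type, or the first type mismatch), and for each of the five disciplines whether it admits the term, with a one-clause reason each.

variable uses: q ×1; h ×1; p (bound) ×1
order of uses: h, q, p
typing: ill-typed: an argument R mismatches the expected Q
ordered ✗ (a type mismatch blocks all five)
linear ✗ (the type mismatch rejects it)
affine ✗ (not simply typable)
relevant ✗ (fails simple typing)
unrestricted ✗ (a type mismatch blocks all five)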